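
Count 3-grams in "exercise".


Word: "exercise" (length 8)
Number of 3-grams = length - 3 + 1 = 8 - 3 + 1
= 6


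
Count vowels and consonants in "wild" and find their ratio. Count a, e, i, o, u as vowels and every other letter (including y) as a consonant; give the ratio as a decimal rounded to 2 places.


Word: "wild"
Vowels (a,e,i,o,u): 1
Consonants: 3
Ratio = 1/3
= 0.33


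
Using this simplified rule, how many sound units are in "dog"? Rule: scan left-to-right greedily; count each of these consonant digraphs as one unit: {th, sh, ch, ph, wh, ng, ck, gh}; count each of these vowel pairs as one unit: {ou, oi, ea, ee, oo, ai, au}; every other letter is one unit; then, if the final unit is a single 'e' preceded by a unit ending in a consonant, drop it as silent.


Word: "dog" (3 letters)
Left-to-right scan:
  1. 'd' (letter)
  2. 'o' (letter)
  3. 'g' (letter)
Units from scan: 3
Sound units = 3 units


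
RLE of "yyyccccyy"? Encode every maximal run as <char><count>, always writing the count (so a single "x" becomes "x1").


String: "yyyccccyy"
Scanning for consecutive runs:
  'y' x 3
  'c' x 4
  'y' x 2
RLE = "y3c4y2"


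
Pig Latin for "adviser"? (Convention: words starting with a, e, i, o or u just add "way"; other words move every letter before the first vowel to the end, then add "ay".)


Word: "adviser"
Starts with vowel → add 'way'
Pig Latin = "adviserway"


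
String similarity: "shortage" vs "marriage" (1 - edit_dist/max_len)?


Word 1: "shortage" (length 8)
Word 2: "marriage" (length 8)
One optimal edit sequence:
  1. substitute 's' -> 'm'  (+1)
  2. substitute 'h' -> 'a'  (+1)
  3. substitute 'o' -> 'r'  (+1)
  4. keep 'r'
  5. substitute 't' -> 'i'  (+1)
  6. keep 'a'
  7. keep 'g'
  8. keep 'e'
Edit distance = 4
Max length = max(8, 8) = 8
Similarity = 1 - 4/8
= 0.5000


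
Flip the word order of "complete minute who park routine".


Original: "complete minute who park routine"
Words (1..n): complete | minute | who | park | routine
Reversed (n..1): routine | park | who | minute | complete
Result = "routine park who minute complete"


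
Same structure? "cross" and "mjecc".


Pattern of "cross": [0, 1, 2, 3, 3]
Pattern of "mjecc": [0, 1, 2, 3, 3]
Patterns match
Same pattern = Yes


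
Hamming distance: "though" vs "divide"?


Comparing character by character (same length = 6):
  Pos 0: 't' vs 'd' !=
  Pos 1: 'h' vs 'i' !=
  Pos 2: 'o' vs 'v' !=
  Pos 3: 'u' vs 'i' !=
  Pos 4: 'g' vs 'd' !=
  Pos 5: 'h' vs 'e' !=
Hamming distance = 6


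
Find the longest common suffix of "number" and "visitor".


Word 1: "number"
Word 2: "visitor"
Comparing from end:
  Pos -1: 'r' == 'r'
  Pos -2: 'e' != 'o' (stop)
LCS = "r" (length 1)


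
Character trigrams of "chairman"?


Word: "chairman" (length 8)
Number of trigrams = 8 - 3 + 1 = 6
  Position 0: "cha"
  Position 1: "hai"
  Position 2: "air"
  Position 3: "irm"
  Position 4: "rma"
  Position 5: "man"
Trigrams = "cha", "hai", "air", "irm", "rma", "man"


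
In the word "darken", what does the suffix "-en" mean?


Suffix: -en
As in: darken -> dark + -en
Meaning = to make / become


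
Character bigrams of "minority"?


Word: "minority" (length 8)
Number of bigrams = 8 - 2 + 1 = 7
  Position 0: "mi"
  Position 1: "in"
  Position 2: "no"
  Position 3: "or"
  Position 4: "ri"
  Position 5: "it"
  Position 6: "ty"
Bigrams = "mi", "in", "no", "or", "ri", "it", "ty"


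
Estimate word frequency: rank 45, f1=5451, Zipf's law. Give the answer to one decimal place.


Zipf's law: f(r) = f(1) / r
f(1) = 5451
f(45) = 5451 / 45
= 121.1 occurrences


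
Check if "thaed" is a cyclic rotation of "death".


Word: "death", Candidate: "thaed"
Method: check if candidate is substring of word+word
"deathdeath" contains "thaed"? No
Is rotation = No


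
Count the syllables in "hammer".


Word: "hammer"
Syllable breakdown: ham-mer
Counting: 2 parts
= 2 syllables


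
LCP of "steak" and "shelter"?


Word 1: "steak"
Word 2: "shelter"
Comparing from start:
  Pos 0: 's' == 's'
  Pos 1: 't' != 'h' (stop)
LCP = "s" (length 1)


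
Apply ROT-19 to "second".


Word: "second"
Shift: 19
Each letter → (letter + shift) mod 26:
  's' (18) + 19 = 11 → 'l'
  'e' (4) + 19 = 23 → 'x'
  'c' (2) + 19 = 21 → 'v'
  'o' (14) + 19 = 7 → 'h'
  'n' (13) + 19 = 6 → 'g'
  'd' (3) + 19 = 22 → 'w'
Result = "lxvhgw"


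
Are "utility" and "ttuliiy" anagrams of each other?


Word 1: "utility" → sorted: iilttuy
Word 2: "ttuliiy" → sorted: iilttuy
Same letters? iilttuy == iilttuy
Anagram = Yes


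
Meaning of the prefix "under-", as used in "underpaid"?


Prefix: under-
As in: underpaid -> under- + paid
Meaning = insufficient


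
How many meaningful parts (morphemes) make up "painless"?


Word: "painless"
Morphemes: pain + -less
Each morpheme carries meaning
= 2 morphemes


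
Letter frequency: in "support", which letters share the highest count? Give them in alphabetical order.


Word: "support"
Letter counts:
  'o': 1
  'p': 2
  'r': 1
  's': 1
  't': 1
  'u': 1
Maximum count = 2
Most frequent = 'p' (2 times each)


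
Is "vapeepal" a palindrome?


Word: "vapeepal"
Reversed: "lapeepav"
Forward == Backward? vapeepal != lapeepav
Palindrome = No


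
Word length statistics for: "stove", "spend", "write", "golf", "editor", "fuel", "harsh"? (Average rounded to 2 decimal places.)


Lengths: "stove"=5, "spend"=5, "write"=5, "golf"=4, "editor"=6, "fuel"=4, "harsh"=5
Sum = 34, Count = 7
Average = 34/7 = 4.86
= avg=4.86, min=4, max=6


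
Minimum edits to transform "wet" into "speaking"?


Word 1: "wet" (length 3)
Word 2: "speaking" (length 8)
One optimal edit sequence (insert/delete/substitute each cost 1):
  1. insert 's'  (+1)
  2. substitute 'w' -> 'p'  (+1)
  3. keep 'e'
  4. insert 'a'  (+1)
  5. insert 'k'  (+1)
  6. insert 'i'  (+1)
  7. insert 'n'  (+1)
  8. substitute 't' -> 'g'  (+1)
Total edit operations: 7
Edit distance = 7


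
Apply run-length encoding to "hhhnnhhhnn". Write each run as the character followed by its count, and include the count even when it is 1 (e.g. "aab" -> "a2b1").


String: "hhhnnhhhnn"
Scanning for consecutive runs:
  'h' x 3
  'n' x 2
  'h' x 3
  'n' x 2
RLE = "h3n2h3n2"


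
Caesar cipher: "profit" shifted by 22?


Word: "profit"
Shift: 22
Each letter → (letter + shift) mod 26:
  'p' (15) + 22 = 11 → 'l'
  'r' (17) + 22 = 13 → 'n'
  'o' (14) + 22 = 10 → 'k'
  'f' (5) + 22 = 1 → 'b'
  'i' (8) + 22 = 4 → 'e'
  't' (19) + 22 = 15 → 'p'
Result = "lnkbep"


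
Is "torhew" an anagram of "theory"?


Word 1: "theory" → sorted: ehorty
Word 2: "torhew" → sorted: ehortw
Same letters? ehorty != ehortw
Anagram = No


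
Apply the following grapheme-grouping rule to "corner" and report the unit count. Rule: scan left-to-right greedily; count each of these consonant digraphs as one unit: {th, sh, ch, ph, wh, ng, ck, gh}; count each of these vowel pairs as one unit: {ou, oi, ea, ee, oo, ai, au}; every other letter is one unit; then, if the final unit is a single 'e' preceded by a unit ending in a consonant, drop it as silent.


Word: "corner" (6 letters)
Left-to-right scan:
  (1) 'c' (letter)
  (2) 'o' (letter)
  (3) 'r' (letter)
  (4) 'n' (letter)
  (5) 'e' (letter)
  (6) 'r' (letter)
Units from scan: 6
Sound units = 6 units


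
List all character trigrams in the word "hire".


Word: "hire" (length 4)
Number of trigrams = 4 - 3 + 1 = 2
  Position 0: "hir"
  Position 1: "ire"
Trigrams = "hir", "ire"


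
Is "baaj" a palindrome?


Word: "baaj"
Reversed: "jaab"
Forward == Backward? baaj != jaab
Palindrome = No


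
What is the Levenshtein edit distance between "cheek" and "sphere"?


Word 1: "cheek" (length 5)
Word 2: "sphere" (length 6)
One optimal edit sequence (insert/delete/substitute each cost 1):
  1. insert 's'  (+1)
  2. substitute 'c' -> 'p'  (+1)
  3. keep 'h'
  4. keep 'e'
  5. substitute 'e' -> 'r'  (+1)
  6. substitute 'k' -> 'e'  (+1)
Total edit operations: 4
Edit distance = 4


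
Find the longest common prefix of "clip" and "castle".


Word 1: "clip"
Word 2: "castle"
Comparing from start:
  Pos 0: 'c' == 'c'
  Pos 1: 'l' != 'a' (stop)
LCP = "c" (length 1)


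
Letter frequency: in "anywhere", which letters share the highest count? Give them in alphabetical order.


Word: "anywhere"
Letter counts:
  'a': 1
  'e': 2
  'h': 1
  'n': 1
  'r': 1
  'w': 1
  'y': 1
Maximum count = 2
Most frequent = 'e' (2 times each)


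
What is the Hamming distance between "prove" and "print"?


Comparing character by character (same length = 5):
  Pos 0: 'p' vs 'p' =
  Pos 1: 'r' vs 'r' =
  Pos 2: 'o' vs 'i' !=
  Pos 3: 'v' vs 'n' !=
  Pos 4: 'e' vs 't' !=
Hamming distance = 3


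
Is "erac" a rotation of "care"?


Word: "care", Candidate: "erac"
Method: check if candidate is substring of word+word
"carecare" contains "erac"? No
Is rotation = No


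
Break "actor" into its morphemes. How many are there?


Word: "actor"
Morphemes: act | -or
Each morpheme carries meaning
= 2 morphemes


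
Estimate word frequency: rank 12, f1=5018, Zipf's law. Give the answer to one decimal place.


Zipf's law: f(r) = f(1) / r
f(1) = 5018
f(12) = 5018 / 12
= 418.2 occurrences


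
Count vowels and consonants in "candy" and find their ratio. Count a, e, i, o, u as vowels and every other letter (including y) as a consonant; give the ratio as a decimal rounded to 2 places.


Word: "candy"
Vowels (a,e,i,o,u): 1
Consonants: 4
Ratio = 1/4
= 0.25


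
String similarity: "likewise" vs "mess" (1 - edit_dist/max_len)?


Word 1: "likewise" (length 8)
Word 2: "mess" (length 4)
One optimal edit sequence:
  1. delete 'l'  (+1)
  2. delete 'i'  (+1)
  3. substitute 'k' -> 'm'  (+1)
  4. keep 'e'
  5. delete 'w'  (+1)
  6. delete 'i'  (+1)
  7. keep 's'
  8. substitute 'e' -> 's'  (+1)
Edit distance = 6
Max length = max(8, 4) = 8
Similarity = 1 - 6/8
= 0.2500


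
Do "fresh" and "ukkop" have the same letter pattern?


Pattern of "fresh": [0, 1, 2, 3, 4]
Pattern of "ukkop": [0, 1, 1, 2, 3]
Patterns do not match
Same pattern = No


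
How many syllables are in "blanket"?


Word: "blanket"
Syllable breakdown: blan · ket
Counting: 2 parts
= 2 syllables


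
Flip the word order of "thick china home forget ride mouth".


Original: "thick china home forget ride mouth"
Words (1..n): thick | china | home | forget | ride | mouth
Reversed (n..1): mouth | ride | forget | home | china | thick
Result = "mouth ride forget home china thick"


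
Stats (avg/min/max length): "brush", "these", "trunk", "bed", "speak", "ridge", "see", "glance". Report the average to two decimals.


Lengths: "brush"=5, "these"=5, "trunk"=5, "bed"=3, "speak"=5, "ridge"=5, "see"=3, "glance"=6
Sum = 37, Count = 8
Average = 37/8 = 4.63
= avg=4.63, min=3, max=6


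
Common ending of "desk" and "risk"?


Word 1: "desk"
Word 2: "risk"
Comparing from end:
  Pos -1: 'k' == 'k'
  Pos -2: 's' == 's'
  Pos -3: 'e' != 'i' (stop)
LCS = "sk" (length 2)


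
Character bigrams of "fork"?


Word: "fork" (length 4)
Number of bigrams = 4 - 2 + 1 = 3
  Position 0: "fo"
  Position 1: "or"
  Position 2: "rk"
Bigrams = "fo", "or", "rk"


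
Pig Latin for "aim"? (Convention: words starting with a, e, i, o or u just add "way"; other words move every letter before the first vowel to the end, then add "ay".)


Word: "aim"
Starts with vowel → add 'way'
Pig Latin = "aimway"


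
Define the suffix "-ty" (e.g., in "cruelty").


Suffix: -ty
As in: cruelty -> cruel + -ty
Meaning = quality of


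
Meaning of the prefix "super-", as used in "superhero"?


Prefix: super-
Example: superhero = super- + hero
Meaning = above / beyond


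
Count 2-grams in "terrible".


Word: "terrible" (length 8)
Number of 2-grams = length - 2 + 1 = 8 - 2 + 1
= 7


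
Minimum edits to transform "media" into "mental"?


Word 1: "media" (length 5)
Word 2: "mental" (length 6)
One optimal edit sequence (insert/delete/substitute each cost 1):
  1. keep 'm'
  2. keep 'e'
  3. substitute 'd' -> 'n'  (+1)
  4. substitute 'i' -> 't'  (+1)
  5. keep 'a'
  6. insert 'l'  (+1)
Total edit operations: 3
Edit distance = 3


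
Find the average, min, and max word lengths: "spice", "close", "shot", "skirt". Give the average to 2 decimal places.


Lengths: "spice"=5, "close"=5, "shot"=4, "skirt"=5
Sum = 19, Count = 4
Average = 19/4 = 4.75
= avg=4.75, min=4, max=5


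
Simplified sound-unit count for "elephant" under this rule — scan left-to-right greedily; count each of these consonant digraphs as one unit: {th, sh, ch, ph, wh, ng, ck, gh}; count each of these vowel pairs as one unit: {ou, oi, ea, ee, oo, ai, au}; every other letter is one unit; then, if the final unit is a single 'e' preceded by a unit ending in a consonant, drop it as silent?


Word: "elephant" (8 letters)
Left-to-right scan:
  (1) 'e' (letter)
  (2) 'l' (letter)
  (3) 'e' (letter)
  (4) 'ph' (digraph)
  (5) 'a' (letter)
  (6) 'n' (letter)
  (7) 't' (letter)
Units from scan: 7
Sound units = 7 units


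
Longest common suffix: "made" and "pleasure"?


Word 1: "made"
Word 2: "pleasure"
Comparing from end:
  Pos -1: 'e' == 'e'
  Pos -2: 'd' != 'r' (stop)
LCS = "e" (length 1)


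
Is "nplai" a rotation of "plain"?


Word: "plain", Candidate: "nplai"
Method: check if candidate is substring of word+word
"plainplain" contains "nplai"? Yes
Is rotation = Yes


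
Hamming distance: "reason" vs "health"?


Comparing character by character (same length = 6):
  Pos 0: 'r' vs 'h' !=
  Pos 1: 'e' vs 'e' =
  Pos 2: 'a' vs 'a' =
  Pos 3: 's' vs 'l' !=
  Pos 4: 'o' vs 't' !=
  Pos 5: 'n' vs 'h' !=
Hamming distance = 4


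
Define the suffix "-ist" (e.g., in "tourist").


Suffix: -ist
Example: tourist = tour + -ist
Meaning = one who practices


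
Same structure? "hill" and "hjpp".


Pattern of "hill": [0, 1, 2, 2]
Pattern of "hjpp": [0, 1, 2, 2]
Patterns match
Same pattern = Yes


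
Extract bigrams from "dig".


Word: "dig" (length 3)
Number of bigrams = 3 - 2 + 1 = 2
  Position 0: "di"
  Position 1: "ig"
Bigrams = "di", "ig"


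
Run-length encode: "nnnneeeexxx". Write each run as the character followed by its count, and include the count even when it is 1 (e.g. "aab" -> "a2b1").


String: "nnnneeeexxx"
Scanning for consecutive runs:
  'n' x 4
  'e' x 4
  'x' x 3
RLE = "n4e4x3"


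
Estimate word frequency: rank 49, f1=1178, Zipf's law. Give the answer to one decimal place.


Zipf's law: f(r) = f(1) / r
f(1) = 1178
f(49) = 1178 / 49
= 24.0 occurrences


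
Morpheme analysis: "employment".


Word: "employment"
Morphemes: employ / -ment
Each morpheme carries meaning
= 2 morphemes


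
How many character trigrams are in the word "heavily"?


Word: "heavily" (length 7)
Number of 3-grams = length - 3 + 1 = 7 - 3 + 1
= 5


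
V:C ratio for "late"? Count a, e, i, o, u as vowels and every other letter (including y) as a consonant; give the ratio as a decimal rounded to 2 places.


Word: "late"
Vowels (a,e,i,o,u): 2
Consonants: 2
Ratio = 2/2
= 1.00


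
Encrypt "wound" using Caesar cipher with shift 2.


Word: "wound"
Shift: 2
Each letter → (letter + shift) mod 26:
  'w' (22) + 2 = 24 → 'y'
  'o' (14) + 2 = 16 → 'q'
  'u' (20) + 2 = 22 → 'w'
  'n' (13) + 2 = 15 → 'p'
  'd' (3) + 2 = 5 → 'f'
Result = "yqwpf"


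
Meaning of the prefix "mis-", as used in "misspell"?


Prefix: mis-
Example: misspell (mis- + spell)
Meaning = wrongly


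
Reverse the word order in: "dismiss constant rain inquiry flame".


Original: "dismiss constant rain inquiry flame"
Words (1..n): dismiss | constant | rain | inquiry | flame
Reversed (n..1): flame | inquiry | rain | constant | dismiss
Result = "flame inquiry rain constant dismiss"


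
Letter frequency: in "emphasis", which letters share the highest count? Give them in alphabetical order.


Word: "emphasis"
Letter counts:
  'a': 1
  'e': 1
  'h': 1
  'i': 1
  'm': 1
  'p': 1
  's': 2
Maximum count = 2
Most frequent = 's' (2 times each)


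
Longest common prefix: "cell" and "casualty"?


Word 1: "cell"
Word 2: "casualty"
Comparing from start:
  Pos 0: 'c' == 'c'
  Pos 1: 'e' != 'a' (stop)
LCP = "c" (length 1)


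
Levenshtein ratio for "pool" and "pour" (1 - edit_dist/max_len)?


Word 1: "pool" (length 4)
Word 2: "pour" (length 4)
One optimal edit sequence:
  1. keep 'p'
  2. keep 'o'
  3. substitute 'o' -> 'u'  (+1)
  4. substitute 'l' -> 'r'  (+1)
Edit distance = 2
Max length = max(4, 4) = 4
Similarity = 1 - 2/4
= 0.5000


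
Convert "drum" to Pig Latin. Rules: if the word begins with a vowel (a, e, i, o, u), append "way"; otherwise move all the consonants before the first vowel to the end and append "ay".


Word: "drum"
Starts with consonant(s) → move to end, add 'ay'
Consonant cluster: "dr"
Pig Latin = "umdray"


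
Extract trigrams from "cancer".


Word: "cancer" (length 6)
Number of trigrams = 6 - 3 + 1 = 4
  Position 0: "can"
  Position 1: "anc"
  Position 2: "nce"
  Position 3: "cer"
Trigrams = "can", "anc", "nce", "cer"


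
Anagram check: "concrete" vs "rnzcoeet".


Word 1: "concrete" → sorted: cceenort
Word 2: "rnzcoeet" → sorted: ceenortz
Same letters? cceenort != ceenortz
Anagram = No


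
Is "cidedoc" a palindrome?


Word: "cidedoc"
Reversed: "codedic"
Forward == Backward? cidedoc != codedic
Palindrome = No


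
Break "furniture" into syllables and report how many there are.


Word: "furniture"
Syllable breakdown: fur | ni | ture
Counting: 3 parts
= 3 syllables


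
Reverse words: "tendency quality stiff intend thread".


Original: "tendency quality stiff intend thread"
Words (1..n): tendency | quality | stiff | intend | thread
Reversed (n..1): thread | intend | stiff | quality | tendency
Result = "thread intend stiff quality tendency"


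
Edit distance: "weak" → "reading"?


Word 1: "weak" (length 4)
Word 2: "reading" (length 7)
One optimal edit sequence (insert/delete/substitute each cost 1):
  1. substitute 'w' -> 'r'  (+1)
  2. keep 'e'
  3. keep 'a'
  4. insert 'd'  (+1)
  5. insert 'i'  (+1)
  6. insert 'n'  (+1)
  7. substitute 'k' -> 'g'  (+1)
Total edit operations: 5
Edit distance = 5


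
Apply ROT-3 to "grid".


Word: "grid"
Shift: 3
Each letter → (letter + shift) mod 26:
  'g' (6) + 3 = 9 → 'j'
  'r' (17) + 3 = 20 → 'u'
  'i' (8) + 3 = 11 → 'l'
  'd' (3) + 3 = 6 → 'g'
Result = "julg"


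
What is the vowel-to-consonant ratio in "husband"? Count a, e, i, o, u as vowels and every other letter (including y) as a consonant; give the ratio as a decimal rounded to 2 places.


Word: "husband"
Vowels (a,e,i,o,u): 2
Consonants: 5
Ratio = 2/5
= 0.40


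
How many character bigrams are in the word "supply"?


Word: "supply" (length 6)
Number of 2-grams = length - 2 + 1 = 6 - 2 + 1
= 5


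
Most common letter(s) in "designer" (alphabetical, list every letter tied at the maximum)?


Word: "designer"
Letter counts:
  'd': 1
  'e': 2
  'g': 1
  'i': 1
  'n': 1
  'r': 1
  's': 1
Maximum count = 2
Most frequent = 'e' (2 times each)


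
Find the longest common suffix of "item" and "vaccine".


Word 1: "item"
Word 2: "vaccine"
Comparing from end:
  Pos -1: 'm' != 'e' (stop)
LCS = "" (length 0)


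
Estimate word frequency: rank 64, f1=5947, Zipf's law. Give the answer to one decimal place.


Zipf's law: f(r) = f(1) / r
f(1) = 5947
f(64) = 5947 / 64
= 92.9 occurrences


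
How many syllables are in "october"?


Word: "october"
Syllable breakdown: oc · to · ber
Counting: 3 parts
= 3 syllables


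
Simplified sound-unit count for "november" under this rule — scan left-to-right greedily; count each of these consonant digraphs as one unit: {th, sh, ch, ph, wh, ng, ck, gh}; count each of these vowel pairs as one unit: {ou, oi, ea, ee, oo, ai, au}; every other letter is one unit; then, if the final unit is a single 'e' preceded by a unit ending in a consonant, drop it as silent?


Word: "november" (8 letters)
Left-to-right scan:
  [1] 'n' (letter)
  [2] 'o' (letter)
  [3] 'v' (letter)
  [4] 'e' (letter)
  [5] 'm' (letter)
  [6] 'b' (letter)
  [7] 'e' (letter)
  [8] 'r' (letter)
Units from scan: 8
Sound units = 8 units


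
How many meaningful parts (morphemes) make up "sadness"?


Word: "sadness"
Morphemes: sad / -ness
Each morpheme carries meaning
= 2 morphemes


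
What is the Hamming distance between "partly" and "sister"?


Comparing character by character (same length = 6):
  Pos 0: 'p' vs 's' !=
  Pos 1: 'a' vs 'i' !=
  Pos 2: 'r' vs 's' !=
  Pos 3: 't' vs 't' =
  Pos 4: 'l' vs 'e' !=
  Pos 5: 'y' vs 'r' !=
Hamming distance = 5


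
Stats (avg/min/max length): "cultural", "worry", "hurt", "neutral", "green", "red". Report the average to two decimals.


Lengths: "cultural"=8, "worry"=5, "hurt"=4, "neutral"=7, "green"=5, "red"=3
Sum = 32, Count = 6
Average = 32/6 = 5.33
= avg=5.33, min=3, max=8


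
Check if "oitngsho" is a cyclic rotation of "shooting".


Word: "shooting", Candidate: "oitngsho"
Method: check if candidate is substring of word+word
"shootingshooting" contains "oitngsho"? No
Is rotation = No


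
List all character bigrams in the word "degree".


Word: "degree" (length 6)
Number of bigrams = 6 - 2 + 1 = 5
  Position 0: "de"
  Position 1: "eg"
  Position 2: "gr"
  Position 3: "re"
  Position 4: "ee"
Bigrams = "de", "eg", "gr", "re", "ee"


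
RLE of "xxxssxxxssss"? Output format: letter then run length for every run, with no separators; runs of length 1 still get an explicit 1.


String: "xxxssxxxssss"
Scanning for consecutive runs:
  'x' x 3
  's' x 2
  'x' x 3
  's' x 4
RLE = "x3s2x3s4"


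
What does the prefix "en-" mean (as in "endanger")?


Prefix: en-
Example: endanger = en- + danger
Meaning = cause to / put into


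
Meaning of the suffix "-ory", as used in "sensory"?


Suffix: -ory
Example: sensory (sense + -ory, with a spelling change)
Meaning = relating to / place for


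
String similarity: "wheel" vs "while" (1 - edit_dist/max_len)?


Word 1: "wheel" (length 5)
Word 2: "while" (length 5)
One optimal edit sequence:
  1. keep 'w'
  2. keep 'h'
  3. substitute 'e' -> 'i'  (+1)
  4. substitute 'e' -> 'l'  (+1)
  5. substitute 'l' -> 'e'  (+1)
Edit distance = 3
Max length = max(5, 5) = 5
Similarity = 1 - 3/5
= 0.4000


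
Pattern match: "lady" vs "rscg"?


Pattern of "lady": [0, 1, 2, 3]
Pattern of "rscg": [0, 1, 2, 3]
Patterns match
Same pattern = Yes


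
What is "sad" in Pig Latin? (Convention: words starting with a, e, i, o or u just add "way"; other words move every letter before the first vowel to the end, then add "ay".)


Word: "sad"
Starts with consonant(s) → move to end, add 'ay'
Consonant cluster: "s"
Pig Latin = "adsay"


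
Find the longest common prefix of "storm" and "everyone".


Word 1: "storm"
Word 2: "everyone"
Comparing from start:
  Pos 0: 's' != 'e' (stop)
LCP = "" (length 0)


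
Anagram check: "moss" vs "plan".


Word 1: "moss" → sorted: moss
Word 2: "plan" → sorted: alnp
Same letters? moss != alnp
Anagram = No


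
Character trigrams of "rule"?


Word: "rule" (length 4)
Number of trigrams = 4 - 3 + 1 = 2
  Position 0: "rul"
  Position 1: "ule"
Trigrams = "rul", "ule"


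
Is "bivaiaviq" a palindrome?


Word: "bivaiaviq"
Reversed: "qivaiavib"
Forward == Backward? bivaiaviq != qivaiavib
Palindrome = No


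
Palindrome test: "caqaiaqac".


Word: "caqaiaqac"
Reversed: "caqaiaqac"
Forward == Backward? caqaiaqac == caqaiaqac
Palindrome = Yes


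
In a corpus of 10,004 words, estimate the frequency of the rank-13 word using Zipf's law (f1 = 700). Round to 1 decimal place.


Zipf's law: f(r) = f(1) / r
f(1) = 700
f(13) = 700 / 13
= 53.8 occurrences


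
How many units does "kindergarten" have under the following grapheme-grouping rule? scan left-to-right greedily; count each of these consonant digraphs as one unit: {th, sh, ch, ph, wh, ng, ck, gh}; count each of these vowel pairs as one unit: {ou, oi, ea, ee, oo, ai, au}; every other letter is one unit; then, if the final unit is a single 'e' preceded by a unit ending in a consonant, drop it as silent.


Word: "kindergarten" (12 letters)
Left-to-right scan:
  1. 'k' (letter)
  2. 'i' (letter)
  3. 'n' (letter)
  4. 'd' (letter)
  5. 'e' (letter)
  6. 'r' (letter)
  7. 'g' (letter)
  8. 'a' (letter)
  9. 'r' (letter)
  10. 't' (letter)
  11. 'e' (letter)
  12. 'n' (letter)
Units from scan: 12
Sound units = 12 units


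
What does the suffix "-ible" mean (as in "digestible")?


Suffix: -ible
Example: digestible (digest + -ible)
Meaning = capable of


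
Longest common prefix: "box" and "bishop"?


Word 1: "box"
Word 2: "bishop"
Comparing from start:
  Pos 0: 'b' == 'b'
  Pos 1: 'o' != 'i' (stop)
LCP = "b" (length 1)


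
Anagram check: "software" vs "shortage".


Word 1: "software" → sorted: aeforstw
Word 2: "shortage" → sorted: aeghorst
Same letters? aeforstw != aeghorst
Anagram = No


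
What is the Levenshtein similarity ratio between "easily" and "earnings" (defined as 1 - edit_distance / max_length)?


Word 1: "easily" (length 6)
Word 2: "earnings" (length 8)
One optimal edit sequence:
  1. keep 'e'
  2. keep 'a'
  3. insert 'r'  (+1)
  4. substitute 's' -> 'n'  (+1)
  5. keep 'i'
  6. insert 'n'  (+1)
  7. substitute 'l' -> 'g'  (+1)
  8. substitute 'y' -> 's'  (+1)
Edit distance = 5
Max length = max(6, 8) = 8
Similarity = 1 - 5/8
= 0.3750


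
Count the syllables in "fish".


Word: "fish"
Syllable breakdown: fish
Counting: 1 part
= 1 syllable


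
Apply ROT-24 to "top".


Word: "top"
Shift: 24
Each letter → (letter + shift) mod 26:
  't' (19) + 24 = 17 → 'r'
  'o' (14) + 24 = 12 → 'm'
  'p' (15) + 24 = 13 → 'n'
Result = "rmn"


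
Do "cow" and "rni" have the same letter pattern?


Pattern of "cow": [0, 1, 2]
Pattern of "rni": [0, 1, 2]
Patterns match
Same pattern = Yes


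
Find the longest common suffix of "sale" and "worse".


Word 1: "sale"
Word 2: "worse"
Comparing from end:
  Pos -1: 'e' == 'e'
  Pos -2: 'l' != 's' (stop)
LCS = "e" (length 1)


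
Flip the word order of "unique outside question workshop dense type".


Original: "unique outside question workshop dense type"
Words (1..n): unique | outside | question | workshop | dense | type
Reversed (n..1): type | dense | workshop | question | outside | unique
Result = "type dense workshop question outside unique"


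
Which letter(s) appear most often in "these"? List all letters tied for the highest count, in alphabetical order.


Word: "these"
Letter counts:
  'e': 2
  'h': 1
  's': 1
  't': 1
Maximum count = 2
Most frequent = 'e' (2 times each)


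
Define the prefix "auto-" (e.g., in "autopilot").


Prefix: auto-
Example: autopilot (auto- + pilot)
Meaning = self


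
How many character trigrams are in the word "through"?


Word: "through" (length 7)
Number of 3-grams = length - 3 + 1 = 7 - 3 + 1
= 5


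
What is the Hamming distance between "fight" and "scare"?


Comparing character by character (same length = 5):
  Pos 0: 'f' vs 's' !=
  Pos 1: 'i' vs 'c' !=
  Pos 2: 'g' vs 'a' !=
  Pos 3: 'h' vs 'r' !=
  Pos 4: 't' vs 'e' !=
Hamming distance = 5


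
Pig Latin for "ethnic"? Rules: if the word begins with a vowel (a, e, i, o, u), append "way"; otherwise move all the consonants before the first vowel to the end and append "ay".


Word: "ethnic"
Starts with vowel → add 'way'
Pig Latin = "ethnicway"


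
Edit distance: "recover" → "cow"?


Word 1: "recover" (length 7)
Word 2: "cow" (length 3)
One optimal edit sequence (insert/delete/substitute each cost 1):
  1. delete 'r'  (+1)
  2. delete 'e'  (+1)
  3. keep 'c'
  4. keep 'o'
  5. delete 'v'  (+1)
  6. delete 'e'  (+1)
  7. substitute 'r' -> 'w'  (+1)
Total edit operations: 5
Edit distance = 5


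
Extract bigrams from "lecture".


Word: "lecture" (length 7)
Number of bigrams = 7 - 2 + 1 = 6
  Position 0: "le"
  Position 1: "ec"
  Position 2: "ct"
  Position 3: "tu"
  Position 4: "ur"
  Position 5: "re"
Bigrams = "le", "ec", "ct", "tu", "ur", "re"


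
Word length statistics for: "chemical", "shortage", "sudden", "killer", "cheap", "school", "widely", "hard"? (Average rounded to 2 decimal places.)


Lengths: "chemical"=8, "shortage"=8, "sudden"=6, "killer"=6, "cheap"=5, "school"=6, "widely"=6, "hard"=4
Sum = 49, Count = 8
Average = 49/8 = 6.13
= avg=6.13, min=4, max=8


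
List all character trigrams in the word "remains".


Word: "remains" (length 7)
Number of trigrams = 7 - 3 + 1 = 5
  Position 0: "rem"
  Position 1: "ema"
  Position 2: "mai"
  Position 3: "ain"
  Position 4: "ins"
Trigrams = "rem", "ema", "mai", "ain", "ins"


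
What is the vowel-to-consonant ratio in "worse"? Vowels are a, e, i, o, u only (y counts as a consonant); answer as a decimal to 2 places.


Word: "worse"
Vowels (a,e,i,o,u): 2
Consonants: 3
Ratio = 2/3
= 0.67


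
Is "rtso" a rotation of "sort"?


Word: "sort", Candidate: "rtso"
Method: check if candidate is substring of word+word
"sortsort" contains "rtso"? Yes
Is rotation = Yes


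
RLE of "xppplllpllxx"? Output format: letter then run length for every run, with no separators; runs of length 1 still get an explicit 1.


String: "xppplllpllxx"
Scanning for consecutive runs:
  'x' x 1
  'p' x 3
  'l' x 3
  'p' x 1
  'l' x 2
  'x' x 2
RLE = "x1p3l3p1l2x2"


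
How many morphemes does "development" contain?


Word: "development"
Morphemes: develop + -ment
Each morpheme carries meaning
= 2 morphemes


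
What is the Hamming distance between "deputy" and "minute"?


Comparing character by character (same length = 6):
  Pos 0: 'd' vs 'm' !=
  Pos 1: 'e' vs 'i' !=
  Pos 2: 'p' vs 'n' !=
  Pos 3: 'u' vs 'u' =
  Pos 4: 't' vs 't' =
  Pos 5: 'y' vs 'e' !=
Hamming distance = 4


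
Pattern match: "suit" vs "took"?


Pattern of "suit": [0, 1, 2, 3]
Pattern of "took": [0, 1, 1, 2]
Patterns do not match
Same pattern = No


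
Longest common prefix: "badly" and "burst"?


Word 1: "badly"
Word 2: "burst"
Comparing from start:
  Pos 0: 'b' == 'b'
  Pos 1: 'a' != 'u' (stop)
LCP = "b" (length 1)


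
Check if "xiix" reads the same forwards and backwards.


Word: "xiix"
Reversed: "xiix"
Forward == Backward? xiix == xiix
Palindrome = Yes


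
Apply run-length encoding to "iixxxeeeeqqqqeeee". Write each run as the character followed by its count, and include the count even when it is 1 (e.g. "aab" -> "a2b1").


String: "iixxxeeeeqqqqeeee"
Scanning for consecutive runs:
  'i' x 2
  'x' x 3
  'e' x 4
  'q' x 4
  'e' x 4
RLE = "i2x3e4q4e4"


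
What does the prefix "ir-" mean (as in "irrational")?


Prefix: ir-
As in: irrational -> ir- + rational
Meaning = not


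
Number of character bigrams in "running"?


Word: "running" (length 7)
Number of 2-grams = length - 2 + 1 = 7 - 2 + 1
= 6


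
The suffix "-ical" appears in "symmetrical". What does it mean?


Suffix: -ical
Example: symmetrical (symmetry + -ical, with a spelling change)
Meaning = relating to


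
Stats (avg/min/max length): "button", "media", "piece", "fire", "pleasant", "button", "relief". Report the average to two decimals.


Lengths: "button"=6, "media"=5, "piece"=5, "fire"=4, "pleasant"=8, "button"=6, "relief"=6
Sum = 40, Count = 7
Average = 40/7 = 5.71
= avg=5.71, min=4, max=8


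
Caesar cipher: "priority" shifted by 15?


Word: "priority"
Shift: 15
Each letter → (letter + shift) mod 26:
  'p' (15) + 15 = 4 → 'e'
  'r' (17) + 15 = 6 → 'g'
  'i' (8) + 15 = 23 → 'x'
  'o' (14) + 15 = 3 → 'd'
  'r' (17) + 15 = 6 → 'g'
  'i' (8) + 15 = 23 → 'x'
  't' (19) + 15 = 8 → 'i'
  'y' (24) + 15 = 13 → 'n'
Result = "egxdgxin"


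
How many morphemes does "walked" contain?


Word: "walked"
Morphemes: walk + -ed
Each morpheme carries meaning
= 2 morphemes


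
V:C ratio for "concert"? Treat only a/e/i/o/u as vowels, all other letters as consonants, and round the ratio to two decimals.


Word: "concert"
Vowels (a,e,i,o,u): 2
Consonants: 5
Ratio = 2/5
= 0.40


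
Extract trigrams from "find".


Word: "find" (length 4)
Number of trigrams = 4 - 3 + 1 = 2
  Position 0: "fin"
  Position 1: "ind"
Trigrams = "fin", "ind"


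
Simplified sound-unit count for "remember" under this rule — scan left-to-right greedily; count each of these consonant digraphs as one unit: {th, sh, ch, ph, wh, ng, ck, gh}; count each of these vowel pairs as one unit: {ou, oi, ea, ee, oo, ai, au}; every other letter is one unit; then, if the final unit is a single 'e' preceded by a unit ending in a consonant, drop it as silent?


Word: "remember" (8 letters)
Left-to-right scan:
  (1) 'r' (letter)
  (2) 'e' (letter)
  (3) 'm' (letter)
  (4) 'e' (letter)
  (5) 'm' (letter)
  (6) 'b' (letter)
  (7) 'e' (letter)
  (8) 'r' (letter)
Units from scan: 8
Sound units = 8 units


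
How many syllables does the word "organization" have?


Word: "organization"
Syllable breakdown: or-gan-i-za-tion
Counting: 5 parts
= 5 syllables


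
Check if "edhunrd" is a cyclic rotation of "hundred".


Word: "hundred", Candidate: "edhunrd"
Method: check if candidate is substring of word+word
"hundredhundred" contains "edhunrd"? No
Is rotation = No


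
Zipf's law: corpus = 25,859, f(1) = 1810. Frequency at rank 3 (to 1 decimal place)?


Zipf's law: f(r) = f(1) / r
f(1) = 1810
f(3) = 1810 / 3
= 603.3 occurrences


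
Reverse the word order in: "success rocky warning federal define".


Original: "success rocky warning federal define"
Words (1..n): success | rocky | warning | federal | define
Reversed (n..1): define | federal | warning | rocky | success
Result = "define federal warning rocky success"


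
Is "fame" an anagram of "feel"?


Word 1: "feel" → sorted: eefl
Word 2: "fame" → sorted: aefm
Same letters? eefl != aefm
Anagram = No


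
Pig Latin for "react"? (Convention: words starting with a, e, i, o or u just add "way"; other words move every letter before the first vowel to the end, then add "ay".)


Word: "react"
Starts with consonant(s) → move to end, add 'ay'
Consonant cluster: "r"
Pig Latin = "eactray"


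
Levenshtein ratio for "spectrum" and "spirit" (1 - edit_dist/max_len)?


Word 1: "spectrum" (length 8)
Word 2: "spirit" (length 6)
One optimal edit sequence:
  1. keep 's'
  2. keep 'p'
  3. delete 'e'  (+1)
  4. delete 'c'  (+1)
  5. substitute 't' -> 'i'  (+1)
  6. keep 'r'
  7. substitute 'u' -> 'i'  (+1)
  8. substitute 'm' -> 't'  (+1)
Edit distance = 5
Max length = max(8, 6) = 8
Similarity = 1 - 5/8
= 0.3750


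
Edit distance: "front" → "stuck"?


Word 1: "front" (length 5)
Word 2: "stuck" (length 5)
One optimal edit sequence (insert/delete/substitute each cost 1):
  1. substitute 'f' -> 's'  (+1)
  2. substitute 'r' -> 't'  (+1)
  3. substitute 'o' -> 'u'  (+1)
  4. substitute 'n' -> 'c'  (+1)
  5. substitute 't' -> 'k'  (+1)
Total edit operations: 5
Edit distance = 5


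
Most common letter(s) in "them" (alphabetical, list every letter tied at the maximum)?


Word: "them"
Letter counts:
  'e': 1
  'h': 1
  'm': 1
  't': 1
Maximum count = 1
Most frequent = 'e', 'h', 'm', 't' (1 time each)


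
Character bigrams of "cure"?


Word: "cure" (length 4)
Number of bigrams = 4 - 2 + 1 = 3
  Position 0: "cu"
  Position 1: "ur"
  Position 2: "re"
Bigrams = "cu", "ur", "re"


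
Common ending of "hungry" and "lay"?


Word 1: "hungry"
Word 2: "lay"
Comparing from end:
  Pos -1: 'y' == 'y'
  Pos -2: 'r' != 'a' (stop)
LCS = "y" (length 1)


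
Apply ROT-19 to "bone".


Word: "bone"
Shift: 19
Each letter → (letter + shift) mod 26:
  'b' (1) + 19 = 20 → 'u'
  'o' (14) + 19 = 7 → 'h'
  'n' (13) + 19 = 6 → 'g'
  'e' (4) + 19 = 23 → 'x'
Result = "uhgx"


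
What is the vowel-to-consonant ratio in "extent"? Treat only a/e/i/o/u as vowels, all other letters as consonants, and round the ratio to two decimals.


Word: "extent"
Vowels (a,e,i,o,u): 2
Consonants: 4
Ratio = 2/4
= 0.50


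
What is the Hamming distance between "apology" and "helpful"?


Comparing character by character (same length = 7):
  Pos 0: 'a' vs 'h' !=
  Pos 1: 'p' vs 'e' !=
  Pos 2: 'o' vs 'l' !=
  Pos 3: 'l' vs 'p' !=
  Pos 4: 'o' vs 'f' !=
  Pos 5: 'g' vs 'u' !=
  Pos 6: 'y' vs 'l' !=
Hamming distance = 7


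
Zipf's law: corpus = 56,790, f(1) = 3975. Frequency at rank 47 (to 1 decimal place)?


Zipf's law: f(r) = f(1) / r
f(1) = 3975
f(47) = 3975 / 47
= 84.6 occurrences


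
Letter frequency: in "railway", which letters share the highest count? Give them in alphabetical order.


Word: "railway"
Letter counts:
  'a': 2
  'i': 1
  'l': 1
  'r': 1
  'w': 1
  'y': 1
Maximum count = 2
Most frequent = 'a' (2 times each)


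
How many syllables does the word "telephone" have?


Word: "telephone"
Syllable breakdown: tel | e | phone
Counting: 3 parts
= 3 syllables


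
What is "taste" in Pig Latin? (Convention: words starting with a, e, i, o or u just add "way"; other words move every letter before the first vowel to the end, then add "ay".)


Word: "taste"
Starts with consonant(s) → move to end, add 'ay'
Consonant cluster: "t"
Pig Latin = "astetay"


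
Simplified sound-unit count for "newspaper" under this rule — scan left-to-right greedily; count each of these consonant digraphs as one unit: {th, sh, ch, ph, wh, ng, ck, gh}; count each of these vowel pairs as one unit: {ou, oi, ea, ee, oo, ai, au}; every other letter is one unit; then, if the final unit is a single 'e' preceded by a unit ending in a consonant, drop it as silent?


Word: "newspaper" (9 letters)
Left-to-right scan:
  (1) 'n' (letter)
  (2) 'e' (letter)
  (3) 'w' (letter)
  (4) 's' (letter)
  (5) 'p' (letter)
  (6) 'a' (letter)
  (7) 'p' (letter)
  (8) 'e' (letter)
  (9) 'r' (letter)
Units from scan: 9
Sound units = 9 units


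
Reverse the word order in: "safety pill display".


Original: "safety pill display"
Words (1..n): safety | pill | display
Reversed (n..1): display | pill | safety
Result = "display pill safety"


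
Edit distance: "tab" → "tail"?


Word 1: "tab" (length 3)
Word 2: "tail" (length 4)
One optimal edit sequence (insert/delete/substitute each cost 1):
  1. keep 't'
  2. keep 'a'
  3. insert 'i'  (+1)
  4. substitute 'b' -> 'l'  (+1)
Total edit operations: 2
Edit distance = 2


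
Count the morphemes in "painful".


Word: "painful"
Morphemes: pain / -ful
Each morpheme carries meaning
= 2 morphemes


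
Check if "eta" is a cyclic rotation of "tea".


Word: "tea", Candidate: "eta"
Method: check if candidate is substring of word+word
"teatea" contains "eta"? No
Is rotation = No


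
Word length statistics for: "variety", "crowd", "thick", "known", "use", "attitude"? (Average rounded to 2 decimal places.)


Lengths: "variety"=7, "crowd"=5, "thick"=5, "known"=5, "use"=3, "attitude"=8
Sum = 33, Count = 6
Average = 33/6 = 5.50
= avg=5.50, min=3, max=8


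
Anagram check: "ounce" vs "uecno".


Word 1: "ounce" → sorted: cenou
Word 2: "uecno" → sorted: cenou
Same letters? cenou == cenou
Anagram = Yes


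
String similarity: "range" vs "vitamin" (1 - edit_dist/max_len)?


Word 1: "range" (length 5)
Word 2: "vitamin" (length 7)
One optimal edit sequence:
  1. insert 'v'  (+1)
  2. insert 'i'  (+1)
  3. substitute 'r' -> 't'  (+1)
  4. keep 'a'
  5. substitute 'n' -> 'm'  (+1)
  6. substitute 'g' -> 'i'  (+1)
  7. substitute 'e' -> 'n'  (+1)
Edit distance = 6
Max length = max(5, 7) = 7
Similarity = 1 - 6/7
= 0.1429


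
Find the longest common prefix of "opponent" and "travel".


Word 1: "opponent"
Word 2: "travel"
Comparing from start:
  Pos 0: 'o' != 't' (stop)
LCP = "" (length 0)
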